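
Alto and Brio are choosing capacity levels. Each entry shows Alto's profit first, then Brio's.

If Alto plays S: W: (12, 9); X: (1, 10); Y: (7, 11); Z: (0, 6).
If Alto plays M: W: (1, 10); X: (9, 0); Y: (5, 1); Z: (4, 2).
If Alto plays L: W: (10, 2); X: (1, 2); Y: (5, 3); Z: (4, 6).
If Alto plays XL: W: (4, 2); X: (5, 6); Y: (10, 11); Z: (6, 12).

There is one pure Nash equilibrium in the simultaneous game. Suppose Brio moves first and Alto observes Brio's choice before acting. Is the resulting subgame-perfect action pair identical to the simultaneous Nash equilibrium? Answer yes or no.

Work backward from Alto's decision.
- W → Alto plays S (best of 12, 1, 10, 4); Brio gets 9.
- X → Alto plays M (best of 1, 9, 1, 5); Brio gets 0.
- Y → Alto plays XL (best of 7, 5, 5, 10); Brio gets 11.
- Z → Alto plays XL (best of 0, 4, 4, 6); Brio gets 12.
Among 9, 0, 11, 12, the best is 12 at Z. Subgame-perfect outcome: (XL, Z) with payoffs (6, 12).
Now find the simultaneous Nash equilibrium.
Alto's best replies: W→S; X→M; Y→XL; Z→XL.
Brio's best replies: S→Y; M→W; L→Z; XL→Z.
The unique mutual best reply is (XL, Z), giving (6, 12).
Sequential outcome (XL, Z) coincides with the Nash profile (XL, Z).

yes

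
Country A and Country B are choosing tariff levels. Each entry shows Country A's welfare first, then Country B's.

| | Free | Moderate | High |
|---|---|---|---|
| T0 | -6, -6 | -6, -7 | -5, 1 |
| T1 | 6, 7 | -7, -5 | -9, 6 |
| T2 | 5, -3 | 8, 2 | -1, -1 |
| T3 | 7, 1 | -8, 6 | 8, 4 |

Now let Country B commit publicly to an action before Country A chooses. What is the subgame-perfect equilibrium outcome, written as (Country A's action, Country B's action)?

(T3, High)

Backward induction with Country B moving first.
- Free: Country A compares -6, 6, 5, 7 and picks T3; Country B would get 1.
- Moderate: Country A compares -6, -7, 8, -8 and picks T2; Country B would get 2.
- High: Country A compares -5, -9, -1, 8 and picks T3; Country B would get 4.
Country B's induced payoffs are 1, 2, 4, so Country B commits to High. Subgame-perfect outcome: (T3, High) with payoffs (8, 4).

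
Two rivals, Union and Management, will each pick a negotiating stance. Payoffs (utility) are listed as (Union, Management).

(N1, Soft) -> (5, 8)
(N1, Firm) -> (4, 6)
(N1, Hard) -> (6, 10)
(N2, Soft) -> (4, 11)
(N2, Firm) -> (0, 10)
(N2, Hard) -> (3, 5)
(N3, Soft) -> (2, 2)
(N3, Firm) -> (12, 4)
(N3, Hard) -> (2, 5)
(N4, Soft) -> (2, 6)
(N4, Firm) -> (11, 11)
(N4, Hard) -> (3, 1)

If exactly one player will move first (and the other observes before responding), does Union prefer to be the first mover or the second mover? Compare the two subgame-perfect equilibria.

If Union leads: Management's best replies are N1→Hard, N2→Soft, N3→Hard, N4→Firm; Union's induced payoffs 6, 4, 2, 11; outcome (N4, Firm), payoffs (11, 11).
If Management leads: Union's best replies are Soft→N1, Firm→N3, Hard→N1; Management's induced payoffs 8, 4, 10; outcome (N1, Hard), payoffs (6, 10).
Union gets 11 moving first and 6 moving second, so Union prefers to move first.

first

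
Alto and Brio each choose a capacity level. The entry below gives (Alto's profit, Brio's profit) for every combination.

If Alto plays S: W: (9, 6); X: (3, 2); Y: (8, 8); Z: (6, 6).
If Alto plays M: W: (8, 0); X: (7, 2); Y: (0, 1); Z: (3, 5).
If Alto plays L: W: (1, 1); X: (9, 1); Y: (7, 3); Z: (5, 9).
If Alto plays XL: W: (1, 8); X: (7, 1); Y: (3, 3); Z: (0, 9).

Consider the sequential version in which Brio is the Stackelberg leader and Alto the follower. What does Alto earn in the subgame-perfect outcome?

8

Backward induction with Brio moving first.
- W → Alto plays S (best of 9, 8, 1, 1); Brio gets 6.
- X → Alto plays L (best of 3, 7, 9, 7); Brio gets 1.
- Y → Alto plays S (best of 8, 0, 7, 3); Brio gets 8.
- Z → Alto plays S (best of 6, 3, 5, 0); Brio gets 6.
Maximizing over 6, 1, 8, 6, Brio chooses Y. Subgame-perfect outcome: (S, Y) with payoffs (8, 8).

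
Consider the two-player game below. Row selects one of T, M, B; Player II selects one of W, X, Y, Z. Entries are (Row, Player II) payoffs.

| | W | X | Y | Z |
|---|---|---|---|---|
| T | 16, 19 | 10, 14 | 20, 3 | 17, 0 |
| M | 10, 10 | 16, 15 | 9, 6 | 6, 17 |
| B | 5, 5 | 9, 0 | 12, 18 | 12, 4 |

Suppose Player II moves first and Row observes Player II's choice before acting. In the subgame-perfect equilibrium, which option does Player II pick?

W

Row best-responds to each possible Player II move:
- W: BR = T, leader payoff 19.
- X: BR = M, leader payoff 15.
- Y: BR = T, leader payoff 3.
- Z: BR = T, leader payoff 0.
Maximizing over 19, 15, 3, 0, Player II chooses W. Subgame-perfect outcome: (T, W) with payoffs (16, 19).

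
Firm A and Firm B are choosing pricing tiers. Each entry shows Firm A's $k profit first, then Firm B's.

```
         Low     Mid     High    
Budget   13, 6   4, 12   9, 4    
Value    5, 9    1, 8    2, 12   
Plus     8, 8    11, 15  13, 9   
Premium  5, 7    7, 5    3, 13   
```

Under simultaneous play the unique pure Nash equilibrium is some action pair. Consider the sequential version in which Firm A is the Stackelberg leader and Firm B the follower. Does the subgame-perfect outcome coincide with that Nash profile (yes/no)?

yes

Backward induction with Firm A moving first.
- Budget: BR = Mid, leader payoff 4.
- Value: BR = High, leader payoff 2.
- Plus: BR = Mid, leader payoff 11.
- Premium: BR = High, leader payoff 3.
Among 4, 2, 11, 3, the best is 11 at Plus. Subgame-perfect outcome: (Plus, Mid) with payoffs (11, 15).
For the simultaneous game, intersect best replies.
Firm A's best replies: Low→Budget; Mid→Plus; High→Plus.
Firm B's best replies: Budget→Mid; Value→High; Plus→Mid; Premium→High.
Only (Plus, Mid) has each player best-responding; Nash payoffs (11, 15).
Sequential outcome (Plus, Mid) coincides with the Nash profile (Plus, Mid).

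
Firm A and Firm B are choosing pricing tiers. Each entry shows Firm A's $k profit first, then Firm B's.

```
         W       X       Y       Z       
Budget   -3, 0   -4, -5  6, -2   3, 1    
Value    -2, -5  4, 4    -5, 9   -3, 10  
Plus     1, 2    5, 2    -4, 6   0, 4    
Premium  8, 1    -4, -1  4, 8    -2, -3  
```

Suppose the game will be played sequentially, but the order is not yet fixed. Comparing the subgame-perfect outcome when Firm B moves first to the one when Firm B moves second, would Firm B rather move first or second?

If Firm A leads: Firm B's best replies are Budget→Z, Value→Z, Plus→Y, Premium→Y; Firm A's induced payoffs 3, -3, -4, 4; outcome (Premium, Y), payoffs (4, 8).
If Firm B leads: Firm A's best replies are W→Premium, X→Plus, Y→Budget, Z→Budget; Firm B's induced payoffs 1, 2, -2, 1; outcome (Plus, X), payoffs (5, 2).
Firm B gets 2 moving first and 8 moving second, so Firm B prefers to move second.

second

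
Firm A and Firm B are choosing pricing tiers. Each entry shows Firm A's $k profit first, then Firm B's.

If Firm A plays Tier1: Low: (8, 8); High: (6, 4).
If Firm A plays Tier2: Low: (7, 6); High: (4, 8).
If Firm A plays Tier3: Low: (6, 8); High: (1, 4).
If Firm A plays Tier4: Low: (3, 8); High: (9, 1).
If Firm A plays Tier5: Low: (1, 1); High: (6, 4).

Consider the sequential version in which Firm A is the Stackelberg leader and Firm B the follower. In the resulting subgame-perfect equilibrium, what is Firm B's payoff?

8

Solve by backward induction (Firm A leads).
- Tier1: Firm B compares 8, 4 and picks Low; Firm A would get 8.
- Tier2: Firm B compares 6, 8 and picks High; Firm A would get 4.
- Tier3: Firm B compares 8, 4 and picks Low; Firm A would get 6.
- Tier4: Firm B compares 8, 1 and picks Low; Firm A would get 3.
- Tier5: Firm B compares 1, 4 and picks High; Firm A would get 6.
Maximizing over 8, 4, 6, 3, 6, Firm A chooses Tier1. Subgame-perfect outcome: (Tier1, Low) with payoffs (8, 8).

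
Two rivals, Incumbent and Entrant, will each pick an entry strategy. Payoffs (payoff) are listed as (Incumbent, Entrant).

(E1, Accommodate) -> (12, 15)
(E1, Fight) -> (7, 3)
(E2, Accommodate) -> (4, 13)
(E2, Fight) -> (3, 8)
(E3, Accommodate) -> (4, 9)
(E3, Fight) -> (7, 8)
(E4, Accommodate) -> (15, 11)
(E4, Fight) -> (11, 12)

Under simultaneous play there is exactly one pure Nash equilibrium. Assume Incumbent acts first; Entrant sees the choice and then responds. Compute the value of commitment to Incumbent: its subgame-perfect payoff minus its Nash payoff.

1

Backward induction with Incumbent moving first.
- E1 → Entrant plays Accommodate (best of 15, 3); Incumbent gets 12.
- E2 → Entrant plays Accommodate (best of 13, 8); Incumbent gets 4.
- E3 → Entrant plays Accommodate (best of 9, 8); Incumbent gets 4.
- E4 → Entrant plays Fight (best of 11, 12); Incumbent gets 11.
Incumbent's induced payoffs are 12, 4, 4, 11, so Incumbent commits to E1. Subgame-perfect outcome: (E1, Accommodate) with payoffs (12, 15).
Under simultaneous play:
Incumbent's best replies: Accommodate→E4; Fight→E4.
Entrant's best replies: E1→Accommodate; E2→Accommodate; E3→Accommodate; E4→Fight.
The unique mutual best reply is (E4, Fight), giving (11, 12).
Incumbent's commitment gain: 12 − 11 = 1.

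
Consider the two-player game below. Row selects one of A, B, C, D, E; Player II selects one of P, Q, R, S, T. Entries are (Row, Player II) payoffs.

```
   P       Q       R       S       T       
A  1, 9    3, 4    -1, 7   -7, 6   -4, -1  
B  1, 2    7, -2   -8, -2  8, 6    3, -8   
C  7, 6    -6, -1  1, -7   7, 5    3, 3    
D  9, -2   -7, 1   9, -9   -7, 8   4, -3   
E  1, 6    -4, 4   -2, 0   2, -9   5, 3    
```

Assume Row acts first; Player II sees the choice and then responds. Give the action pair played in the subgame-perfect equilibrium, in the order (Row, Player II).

Solve by backward induction (Row leads).
- A → Player II plays P (best of 9, 4, 7, 6, -1); Row gets 1.
- B → Player II plays S (best of 2, -2, -2, 6, -8); Row gets 8.
- C → Player II plays P (best of 6, -1, -7, 5, 3); Row gets 7.
- D → Player II plays S (best of -2, 1, -9, 8, -3); Row gets -7.
- E → Player II plays P (best of 6, 4, 0, -9, 3); Row gets 1.
Maximizing over 1, 8, 7, -7, 1, Row chooses B. Subgame-perfect outcome: (B, S) with payoffs (8, 6).

(B, S)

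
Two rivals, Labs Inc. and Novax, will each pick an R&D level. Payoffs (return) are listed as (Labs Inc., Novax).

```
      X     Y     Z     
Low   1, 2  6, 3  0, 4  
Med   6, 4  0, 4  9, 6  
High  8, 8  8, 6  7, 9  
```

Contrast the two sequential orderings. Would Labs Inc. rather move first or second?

If Labs Inc. leads: Novax's best replies are Low→Z, Med→Z, High→Z; Labs Inc.'s induced payoffs 0, 9, 7; outcome (Med, Z), payoffs (9, 6).
If Novax leads: Labs Inc.'s best replies are X→High, Y→High, Z→Med; Novax's induced payoffs 8, 6, 6; outcome (High, X), payoffs (8, 8).
Labs Inc. gets 9 moving first and 8 moving second, so Labs Inc. prefers to move first.

first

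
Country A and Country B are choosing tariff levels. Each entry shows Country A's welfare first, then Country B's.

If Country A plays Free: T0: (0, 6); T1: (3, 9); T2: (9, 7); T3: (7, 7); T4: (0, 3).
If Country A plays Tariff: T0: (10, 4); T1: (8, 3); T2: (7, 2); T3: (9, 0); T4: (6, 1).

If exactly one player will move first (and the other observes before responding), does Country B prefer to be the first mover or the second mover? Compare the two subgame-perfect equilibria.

If Country A leads: Country B's best replies are Free→T1, Tariff→T0; Country A's induced payoffs 3, 10; outcome (Tariff, T0), payoffs (10, 4).
If Country B leads: Country A's best replies are T0→Tariff, T1→Tariff, T2→Free, T3→Tariff, T4→Tariff; Country B's induced payoffs 4, 3, 7, 0, 1; outcome (Free, T2), payoffs (9, 7).
Country B gets 7 moving first and 4 moving second, so Country B prefers to move first.

first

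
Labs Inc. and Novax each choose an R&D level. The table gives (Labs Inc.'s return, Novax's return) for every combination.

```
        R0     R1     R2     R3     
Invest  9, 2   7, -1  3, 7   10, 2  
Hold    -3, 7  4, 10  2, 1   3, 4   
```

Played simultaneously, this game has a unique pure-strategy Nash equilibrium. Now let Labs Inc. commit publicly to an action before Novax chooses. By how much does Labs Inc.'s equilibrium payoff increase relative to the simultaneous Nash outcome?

Work backward from Novax's decision.
- Invest → Novax plays R2 (best of 2, -1, 7, 2); Labs Inc. gets 3.
- Hold → Novax plays R1 (best of 7, 10, 1, 4); Labs Inc. gets 4.
Maximizing over 3, 4, Labs Inc. chooses Hold. Subgame-perfect outcome: (Hold, R1) with payoffs (4, 10).
Under simultaneous play:
Labs Inc.'s best replies: R0→Invest; R1→Invest; R2→Invest; R3→Invest.
Novax's best replies: Invest→R2; Hold→R1.
Only (Invest, R2) has each player best-responding; Nash payoffs (3, 7).
Labs Inc.'s commitment gain: 4 − 3 = 1.

1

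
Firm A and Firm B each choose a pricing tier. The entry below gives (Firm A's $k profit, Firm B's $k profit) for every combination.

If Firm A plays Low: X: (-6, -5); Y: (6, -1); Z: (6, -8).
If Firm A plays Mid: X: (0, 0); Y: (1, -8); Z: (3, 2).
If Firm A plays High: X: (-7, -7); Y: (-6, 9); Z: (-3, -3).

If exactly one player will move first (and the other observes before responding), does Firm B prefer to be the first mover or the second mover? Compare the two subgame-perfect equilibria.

If Firm A leads: Firm B's best replies are Low→Y, Mid→Z, High→Y; Firm A's induced payoffs 6, 3, -6; outcome (Low, Y), payoffs (6, -1).
If Firm B leads: Firm A's best replies are X→Mid, Y→Low, Z→Low; Firm B's induced payoffs 0, -1, -8; outcome (Mid, X), payoffs (0, 0).
Firm B gets 0 moving first and -1 moving second, so Firm B prefers to move first.

first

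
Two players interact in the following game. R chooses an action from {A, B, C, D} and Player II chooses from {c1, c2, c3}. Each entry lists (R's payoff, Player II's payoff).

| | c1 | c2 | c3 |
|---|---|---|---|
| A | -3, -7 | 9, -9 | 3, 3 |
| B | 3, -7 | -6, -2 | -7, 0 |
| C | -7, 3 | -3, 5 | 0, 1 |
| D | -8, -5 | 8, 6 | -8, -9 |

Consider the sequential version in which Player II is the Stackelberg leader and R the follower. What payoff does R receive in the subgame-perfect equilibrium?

3

Work backward from R's decision.
- c1: BR = B, leader payoff -7.
- c2: BR = A, leader payoff -9.
- c3: BR = A, leader payoff 3.
Among -7, -9, 3, the best is 3 at c3. Subgame-perfect outcome: (A, c3) with payoffs (3, 3).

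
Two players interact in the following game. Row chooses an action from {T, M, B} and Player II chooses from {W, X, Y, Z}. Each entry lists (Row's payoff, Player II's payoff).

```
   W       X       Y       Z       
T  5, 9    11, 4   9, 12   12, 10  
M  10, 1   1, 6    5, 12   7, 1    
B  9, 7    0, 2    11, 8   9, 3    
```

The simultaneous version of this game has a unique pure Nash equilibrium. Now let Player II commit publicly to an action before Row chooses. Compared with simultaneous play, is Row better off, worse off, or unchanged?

Work backward from Row's decision.
- W → Row plays M (best of 5, 10, 9); Player II gets 1.
- X → Row plays T (best of 11, 1, 0); Player II gets 4.
- Y → Row plays B (best of 9, 5, 11); Player II gets 8.
- Z → Row plays T (best of 12, 7, 9); Player II gets 10.
Maximizing over 1, 4, 8, 10, Player II chooses Z. Subgame-perfect outcome: (T, Z) with payoffs (12, 10).
Now find the simultaneous Nash equilibrium.
Row's best replies: W→M; X→T; Y→B; Z→T.
Player II's best replies: T→Y; M→Y; B→Y.
Only (B, Y) has each player best-responding; Nash payoffs (11, 8).
Row earns 12 sequentially versus 11 at the Nash outcome: better off.

better off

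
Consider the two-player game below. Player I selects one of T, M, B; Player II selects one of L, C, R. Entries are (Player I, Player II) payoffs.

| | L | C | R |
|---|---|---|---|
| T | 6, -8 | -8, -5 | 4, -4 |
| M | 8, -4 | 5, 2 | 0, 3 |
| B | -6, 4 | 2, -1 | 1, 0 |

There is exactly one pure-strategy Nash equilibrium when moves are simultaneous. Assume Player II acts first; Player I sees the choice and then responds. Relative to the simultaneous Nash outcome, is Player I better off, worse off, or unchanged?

better off

Work backward from Player I's decision.
- L: BR = M, leader payoff -4.
- C: BR = M, leader payoff 2.
- R: BR = T, leader payoff -4.
Among -4, 2, -4, the best is 2 at C. Subgame-perfect outcome: (M, C) with payoffs (5, 2).
For the simultaneous game, intersect best replies.
Player I's best replies: L→M; C→M; R→T.
Player II's best replies: T→R; M→R; B→L.
The unique mutual best reply is (T, R), giving (4, -4).
Player I earns 5 sequentially versus 4 at the Nash outcome: better off.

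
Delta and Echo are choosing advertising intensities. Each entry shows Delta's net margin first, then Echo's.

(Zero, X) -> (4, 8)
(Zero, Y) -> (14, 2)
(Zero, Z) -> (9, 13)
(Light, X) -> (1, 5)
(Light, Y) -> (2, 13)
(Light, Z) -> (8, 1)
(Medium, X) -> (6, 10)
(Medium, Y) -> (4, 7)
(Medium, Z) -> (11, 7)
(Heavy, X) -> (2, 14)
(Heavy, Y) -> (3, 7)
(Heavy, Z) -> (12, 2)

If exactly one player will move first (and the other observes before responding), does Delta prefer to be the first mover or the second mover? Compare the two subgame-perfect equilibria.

If Delta leads: Echo's best replies are Zero→Z, Light→Y, Medium→X, Heavy→X; Delta's induced payoffs 9, 2, 6, 2; outcome (Zero, Z), payoffs (9, 13).
If Echo leads: Delta's best replies are X→Medium, Y→Zero, Z→Heavy; Echo's induced payoffs 10, 2, 2; outcome (Medium, X), payoffs (6, 10).
Delta gets 9 moving first and 6 moving second, so Delta prefers to move first.

first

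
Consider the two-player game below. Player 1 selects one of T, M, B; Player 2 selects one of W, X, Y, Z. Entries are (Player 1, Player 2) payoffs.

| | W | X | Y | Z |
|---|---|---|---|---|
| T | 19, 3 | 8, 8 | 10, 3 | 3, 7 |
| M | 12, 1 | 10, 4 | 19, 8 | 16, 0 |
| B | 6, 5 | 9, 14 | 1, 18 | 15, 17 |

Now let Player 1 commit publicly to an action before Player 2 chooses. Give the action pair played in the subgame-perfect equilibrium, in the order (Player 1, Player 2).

Work backward from Player 2's decision.
- T: BR = X, leader payoff 8.
- M: BR = Y, leader payoff 19.
- B: BR = Y, leader payoff 1.
Player 1's induced payoffs are 8, 19, 1, so Player 1 commits to M. Subgame-perfect outcome: (M, Y) with payoffs (19, 8).

(M, Y)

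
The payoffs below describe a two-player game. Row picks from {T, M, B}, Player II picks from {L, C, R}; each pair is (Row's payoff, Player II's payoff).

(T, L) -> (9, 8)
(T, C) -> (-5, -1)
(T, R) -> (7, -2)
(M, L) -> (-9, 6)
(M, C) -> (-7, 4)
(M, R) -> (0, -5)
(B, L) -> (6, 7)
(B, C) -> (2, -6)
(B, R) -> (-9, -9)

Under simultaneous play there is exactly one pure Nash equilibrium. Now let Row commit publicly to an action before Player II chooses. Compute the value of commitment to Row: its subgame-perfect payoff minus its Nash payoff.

0

Work backward from Player II's decision.
- T: BR = L, leader payoff 9.
- M: BR = L, leader payoff -9.
- B: BR = L, leader payoff 6.
Among 9, -9, 6, the best is 9 at T. Subgame-perfect outcome: (T, L) with payoffs (9, 8).
For the simultaneous game, intersect best replies.
Row's best replies: L→T; C→B; R→T.
Player II's best replies: T→L; M→L; B→L.
The unique mutual best reply is (T, L), giving (9, 8).
Row's commitment gain: 9 − 9 = 0.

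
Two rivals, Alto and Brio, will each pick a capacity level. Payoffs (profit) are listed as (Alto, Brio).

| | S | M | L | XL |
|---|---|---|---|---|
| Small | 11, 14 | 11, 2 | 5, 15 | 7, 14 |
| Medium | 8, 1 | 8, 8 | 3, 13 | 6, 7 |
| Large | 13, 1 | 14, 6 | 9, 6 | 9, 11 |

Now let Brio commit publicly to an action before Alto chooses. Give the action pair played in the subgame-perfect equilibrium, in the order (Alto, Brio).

(Large, XL)

Backward induction with Brio moving first.
- S → Alto plays Large (best of 11, 8, 13); Brio gets 1.
- M → Alto plays Large (best of 11, 8, 14); Brio gets 6.
- L → Alto plays Large (best of 5, 3, 9); Brio gets 6.
- XL → Alto plays Large (best of 7, 6, 9); Brio gets 11.
Among 1, 6, 6, 11, the best is 11 at XL. Subgame-perfect outcome: (Large, XL) with payoffs (9, 11).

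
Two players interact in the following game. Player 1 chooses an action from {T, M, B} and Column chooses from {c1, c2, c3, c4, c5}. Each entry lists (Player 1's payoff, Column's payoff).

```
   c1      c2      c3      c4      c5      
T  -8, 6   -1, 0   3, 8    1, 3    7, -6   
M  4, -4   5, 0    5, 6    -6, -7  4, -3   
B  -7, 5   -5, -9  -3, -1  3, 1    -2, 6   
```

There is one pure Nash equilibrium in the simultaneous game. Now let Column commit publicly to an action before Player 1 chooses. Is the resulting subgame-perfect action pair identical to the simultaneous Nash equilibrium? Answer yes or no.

yes

Solve by backward induction (Column leads).
- c1: BR = M, leader payoff -4.
- c2: BR = M, leader payoff 0.
- c3: BR = M, leader payoff 6.
- c4: BR = B, leader payoff 1.
- c5: BR = T, leader payoff -6.
Maximizing over -4, 0, 6, 1, -6, Column chooses c3. Subgame-perfect outcome: (M, c3) with payoffs (5, 6).
Now find the simultaneous Nash equilibrium.
Player 1's best replies: c1→M; c2→M; c3→M; c4→B; c5→T.
Column's best replies: T→c3; M→c3; B→c5.
Only (M, c3) has each player best-responding; Nash payoffs (5, 6).
Sequential outcome (M, c3) coincides with the Nash profile (M, c3).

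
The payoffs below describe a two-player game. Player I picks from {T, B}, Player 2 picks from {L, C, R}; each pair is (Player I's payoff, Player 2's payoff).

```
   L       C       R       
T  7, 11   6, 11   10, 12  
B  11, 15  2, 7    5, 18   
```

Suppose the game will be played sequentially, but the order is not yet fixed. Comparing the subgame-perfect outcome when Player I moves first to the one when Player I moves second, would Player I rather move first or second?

If Player I leads: Player 2's best replies are T→R, B→R; Player I's induced payoffs 10, 5; outcome (T, R), payoffs (10, 12).
If Player 2 leads: Player I's best replies are L→B, C→T, R→T; Player 2's induced payoffs 15, 11, 12; outcome (B, L), payoffs (11, 15).
Player I gets 10 moving first and 11 moving second, so Player I prefers to move second.

second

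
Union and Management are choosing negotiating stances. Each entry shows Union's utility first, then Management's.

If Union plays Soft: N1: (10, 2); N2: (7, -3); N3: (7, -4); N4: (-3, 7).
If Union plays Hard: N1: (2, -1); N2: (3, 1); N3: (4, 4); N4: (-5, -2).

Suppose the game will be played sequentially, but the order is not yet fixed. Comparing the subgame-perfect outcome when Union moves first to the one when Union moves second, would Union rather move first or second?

first

If Union leads: Management's best replies are Soft→N4, Hard→N3; Union's induced payoffs -3, 4; outcome (Hard, N3), payoffs (4, 4).
If Management leads: Union's best replies are N1→Soft, N2→Soft, N3→Soft, N4→Soft; Management's induced payoffs 2, -3, -4, 7; outcome (Soft, N4), payoffs (-3, 7).
Union gets 4 moving first and -3 moving second, so Union prefers to move first.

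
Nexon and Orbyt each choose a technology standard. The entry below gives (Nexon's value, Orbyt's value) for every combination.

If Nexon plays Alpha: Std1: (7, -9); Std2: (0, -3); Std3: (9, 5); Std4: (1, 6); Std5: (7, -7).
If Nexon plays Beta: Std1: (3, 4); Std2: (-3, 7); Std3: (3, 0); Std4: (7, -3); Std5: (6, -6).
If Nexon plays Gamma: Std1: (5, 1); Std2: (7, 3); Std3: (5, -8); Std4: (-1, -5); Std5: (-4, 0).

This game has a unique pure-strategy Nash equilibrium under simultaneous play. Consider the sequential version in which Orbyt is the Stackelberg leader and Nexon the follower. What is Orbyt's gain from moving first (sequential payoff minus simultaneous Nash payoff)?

2

Backward induction with Orbyt moving first.
- Std1: Nexon compares 7, 3, 5 and picks Alpha; Orbyt would get -9.
- Std2: Nexon compares 0, -3, 7 and picks Gamma; Orbyt would get 3.
- Std3: Nexon compares 9, 3, 5 and picks Alpha; Orbyt would get 5.
- Std4: Nexon compares 1, 7, -1 and picks Beta; Orbyt would get -3.
- Std5: Nexon compares 7, 6, -4 and picks Alpha; Orbyt would get -7.
Orbyt's induced payoffs are -9, 3, 5, -3, -7, so Orbyt commits to Std3. Subgame-perfect outcome: (Alpha, Std3) with payoffs (9, 5).
For the simultaneous game, intersect best replies.
Nexon's best replies: Std1→Alpha; Std2→Gamma; Std3→Alpha; Std4→Beta; Std5→Alpha.
Orbyt's best replies: Alpha→Std4; Beta→Std2; Gamma→Std2.
The unique mutual best reply is (Gamma, Std2), giving (7, 3).
Orbyt's commitment gain: 5 − 3 = 2.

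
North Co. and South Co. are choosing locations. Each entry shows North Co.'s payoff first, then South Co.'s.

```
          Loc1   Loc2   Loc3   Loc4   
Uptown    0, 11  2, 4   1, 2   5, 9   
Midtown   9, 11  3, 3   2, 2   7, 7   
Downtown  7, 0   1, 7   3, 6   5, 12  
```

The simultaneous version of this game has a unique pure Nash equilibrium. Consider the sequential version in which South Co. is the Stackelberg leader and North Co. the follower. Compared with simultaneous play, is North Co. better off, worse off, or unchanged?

unchanged

North Co. best-responds to each possible South Co. move:
- Loc1 → North Co. plays Midtown (best of 0, 9, 7); South Co. gets 11.
- Loc2 → North Co. plays Midtown (best of 2, 3, 1); South Co. gets 3.
- Loc3 → North Co. plays Downtown (best of 1, 2, 3); South Co. gets 6.
- Loc4 → North Co. plays Midtown (best of 5, 7, 5); South Co. gets 7.
Among 11, 3, 6, 7, the best is 11 at Loc1. Subgame-perfect outcome: (Midtown, Loc1) with payoffs (9, 11).
Under simultaneous play:
North Co.'s best replies: Loc1→Midtown; Loc2→Midtown; Loc3→Downtown; Loc4→Midtown.
South Co.'s best replies: Uptown→Loc1; Midtown→Loc1; Downtown→Loc4.
Only (Midtown, Loc1) has each player best-responding; Nash payoffs (9, 11).
North Co. earns 9 sequentially versus 9 at the Nash outcome: unchanged.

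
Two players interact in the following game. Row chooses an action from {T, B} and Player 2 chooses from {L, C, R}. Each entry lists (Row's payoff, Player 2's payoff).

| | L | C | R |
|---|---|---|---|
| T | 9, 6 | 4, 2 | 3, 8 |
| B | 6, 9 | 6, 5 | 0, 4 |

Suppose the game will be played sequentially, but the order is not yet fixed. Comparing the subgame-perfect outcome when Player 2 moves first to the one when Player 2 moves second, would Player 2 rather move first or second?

second

If Row leads: Player 2's best replies are T→R, B→L; Row's induced payoffs 3, 6; outcome (B, L), payoffs (6, 9).
If Player 2 leads: Row's best replies are L→T, C→B, R→T; Player 2's induced payoffs 6, 5, 8; outcome (T, R), payoffs (3, 8).
Player 2 gets 8 moving first and 9 moving second, so Player 2 prefers to move second.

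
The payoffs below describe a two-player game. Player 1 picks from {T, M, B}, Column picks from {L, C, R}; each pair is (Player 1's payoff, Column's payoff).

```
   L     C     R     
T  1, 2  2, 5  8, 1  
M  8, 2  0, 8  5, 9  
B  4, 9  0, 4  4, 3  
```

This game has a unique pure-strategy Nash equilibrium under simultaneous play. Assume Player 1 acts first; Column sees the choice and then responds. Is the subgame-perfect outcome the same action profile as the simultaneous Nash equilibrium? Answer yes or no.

Backward induction with Player 1 moving first.
- T → Column plays C (best of 2, 5, 1); Player 1 gets 2.
- M → Column plays R (best of 2, 8, 9); Player 1 gets 5.
- B → Column plays L (best of 9, 4, 3); Player 1 gets 4.
Maximizing over 2, 5, 4, Player 1 chooses M. Subgame-perfect outcome: (M, R) with payoffs (5, 9).
Under simultaneous play:
Player 1's best replies: L→M; C→T; R→T.
Column's best replies: T→C; M→R; B→L.
The unique mutual best reply is (T, C), giving (2, 5).
Sequential outcome (M, R) differs from the Nash profile (T, C).

no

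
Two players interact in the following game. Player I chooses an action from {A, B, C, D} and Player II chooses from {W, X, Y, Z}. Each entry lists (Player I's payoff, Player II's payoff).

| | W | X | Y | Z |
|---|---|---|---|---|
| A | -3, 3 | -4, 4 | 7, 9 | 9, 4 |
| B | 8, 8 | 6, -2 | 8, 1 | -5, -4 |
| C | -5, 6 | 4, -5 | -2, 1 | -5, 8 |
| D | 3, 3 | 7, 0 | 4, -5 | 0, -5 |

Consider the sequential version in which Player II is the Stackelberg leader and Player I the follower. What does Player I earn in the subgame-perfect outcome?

Work backward from Player I's decision.
- W → Player I plays B (best of -3, 8, -5, 3); Player II gets 8.
- X → Player I plays D (best of -4, 6, 4, 7); Player II gets 0.
- Y → Player I plays B (best of 7, 8, -2, 4); Player II gets 1.
- Z → Player I plays A (best of 9, -5, -5, 0); Player II gets 4.
Player II's induced payoffs are 8, 0, 1, 4, so Player II commits to W. Subgame-perfect outcome: (B, W) with payoffs (8, 8).

8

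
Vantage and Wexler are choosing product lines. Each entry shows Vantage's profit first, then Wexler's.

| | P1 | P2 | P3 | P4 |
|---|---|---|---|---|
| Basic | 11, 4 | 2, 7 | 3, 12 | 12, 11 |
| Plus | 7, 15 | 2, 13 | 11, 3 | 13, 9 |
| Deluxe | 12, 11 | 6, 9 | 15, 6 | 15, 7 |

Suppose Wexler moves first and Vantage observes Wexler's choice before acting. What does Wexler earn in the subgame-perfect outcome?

Backward induction with Wexler moving first.
- P1 → Vantage plays Deluxe (best of 11, 7, 12); Wexler gets 11.
- P2 → Vantage plays Deluxe (best of 2, 2, 6); Wexler gets 9.
- P3 → Vantage plays Deluxe (best of 3, 11, 15); Wexler gets 6.
- P4 → Vantage plays Deluxe (best of 12, 13, 15); Wexler gets 7.
Wexler's induced payoffs are 11, 9, 6, 7, so Wexler commits to P1. Subgame-perfect outcome: (Deluxe, P1) with payoffs (12, 11).

11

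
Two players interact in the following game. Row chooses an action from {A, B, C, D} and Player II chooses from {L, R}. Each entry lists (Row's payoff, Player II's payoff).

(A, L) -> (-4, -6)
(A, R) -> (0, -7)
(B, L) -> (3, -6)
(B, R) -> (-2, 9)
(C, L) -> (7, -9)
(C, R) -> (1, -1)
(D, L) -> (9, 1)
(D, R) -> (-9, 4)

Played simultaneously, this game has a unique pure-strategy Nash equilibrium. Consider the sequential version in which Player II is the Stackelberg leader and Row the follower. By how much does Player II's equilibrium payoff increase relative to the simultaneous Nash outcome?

Work backward from Row's decision.
- L: BR = D, leader payoff 1.
- R: BR = C, leader payoff -1.
Among 1, -1, the best is 1 at L. Subgame-perfect outcome: (D, L) with payoffs (9, 1).
For the simultaneous game, intersect best replies.
Row's best replies: L→D; R→C.
Player II's best replies: A→L; B→R; C→R; D→R.
The unique mutual best reply is (C, R), giving (1, -1).
Player II's commitment gain: 1 − -1 = 2.

2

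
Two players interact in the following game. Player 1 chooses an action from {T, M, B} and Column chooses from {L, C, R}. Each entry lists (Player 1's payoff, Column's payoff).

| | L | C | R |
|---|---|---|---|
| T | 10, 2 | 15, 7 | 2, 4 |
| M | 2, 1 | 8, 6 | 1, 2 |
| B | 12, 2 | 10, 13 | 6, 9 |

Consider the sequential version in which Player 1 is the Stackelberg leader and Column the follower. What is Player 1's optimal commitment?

T

Solve by backward induction (Player 1 leads).
- T: Column compares 2, 7, 4 and picks C; Player 1 would get 15.
- M: Column compares 1, 6, 2 and picks C; Player 1 would get 8.
- B: Column compares 2, 13, 9 and picks C; Player 1 would get 10.
Among 15, 8, 10, the best is 15 at T. Subgame-perfect outcome: (T, C) with payoffs (15, 7).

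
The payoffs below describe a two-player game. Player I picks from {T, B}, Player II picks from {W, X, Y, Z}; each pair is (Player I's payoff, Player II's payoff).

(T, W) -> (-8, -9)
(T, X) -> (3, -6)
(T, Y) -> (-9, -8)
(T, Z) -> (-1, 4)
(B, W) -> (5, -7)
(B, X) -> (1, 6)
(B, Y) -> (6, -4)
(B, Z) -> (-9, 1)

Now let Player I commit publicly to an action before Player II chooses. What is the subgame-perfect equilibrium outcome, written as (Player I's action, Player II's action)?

Player II best-responds to each possible Player I move:
- T: Player II compares -9, -6, -8, 4 and picks Z; Player I would get -1.
- B: Player II compares -7, 6, -4, 1 and picks X; Player I would get 1.
Maximizing over -1, 1, Player I chooses B. Subgame-perfect outcome: (B, X) with payoffs (1, 6).

(B, X)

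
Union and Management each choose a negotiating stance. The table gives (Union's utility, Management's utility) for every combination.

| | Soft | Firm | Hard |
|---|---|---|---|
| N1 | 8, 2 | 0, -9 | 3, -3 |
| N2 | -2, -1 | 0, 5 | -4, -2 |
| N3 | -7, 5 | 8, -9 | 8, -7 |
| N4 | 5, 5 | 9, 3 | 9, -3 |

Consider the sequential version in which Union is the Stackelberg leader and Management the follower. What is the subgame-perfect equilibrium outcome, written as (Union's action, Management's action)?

(N1, Soft)

Backward induction with Union moving first.
- N1: BR = Soft, leader payoff 8.
- N2: BR = Firm, leader payoff 0.
- N3: BR = Soft, leader payoff -7.
- N4: BR = Soft, leader payoff 5.
Union's induced payoffs are 8, 0, -7, 5, so Union commits to N1. Subgame-perfect outcome: (N1, Soft) with payoffs (8, 2).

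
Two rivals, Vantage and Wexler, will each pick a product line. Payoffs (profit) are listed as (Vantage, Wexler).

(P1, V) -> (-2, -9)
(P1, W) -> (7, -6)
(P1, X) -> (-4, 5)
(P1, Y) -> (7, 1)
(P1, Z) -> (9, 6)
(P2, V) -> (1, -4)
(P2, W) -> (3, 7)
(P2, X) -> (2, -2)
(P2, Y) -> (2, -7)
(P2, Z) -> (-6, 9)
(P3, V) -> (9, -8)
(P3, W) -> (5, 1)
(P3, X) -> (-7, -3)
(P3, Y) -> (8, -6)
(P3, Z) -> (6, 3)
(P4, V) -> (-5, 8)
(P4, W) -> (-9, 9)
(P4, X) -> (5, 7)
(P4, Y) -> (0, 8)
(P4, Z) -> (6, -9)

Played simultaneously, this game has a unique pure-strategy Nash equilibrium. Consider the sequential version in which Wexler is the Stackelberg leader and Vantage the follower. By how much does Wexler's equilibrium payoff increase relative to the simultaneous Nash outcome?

1

Solve by backward induction (Wexler leads).
- V → Vantage plays P3 (best of -2, 1, 9, -5); Wexler gets -8.
- W → Vantage plays P1 (best of 7, 3, 5, -9); Wexler gets -6.
- X → Vantage plays P4 (best of -4, 2, -7, 5); Wexler gets 7.
- Y → Vantage plays P3 (best of 7, 2, 8, 0); Wexler gets -6.
- Z → Vantage plays P1 (best of 9, -6, 6, 6); Wexler gets 6.
Among -8, -6, 7, -6, 6, the best is 7 at X. Subgame-perfect outcome: (P4, X) with payoffs (5, 7).
Now find the simultaneous Nash equilibrium.
Vantage's best replies: V→P3; W→P1; X→P4; Y→P3; Z→P1.
Wexler's best replies: P1→Z; P2→Z; P3→Z; P4→W.
Only (P1, Z) has each player best-responding; Nash payoffs (9, 6).
Wexler's commitment gain: 7 − 6 = 1.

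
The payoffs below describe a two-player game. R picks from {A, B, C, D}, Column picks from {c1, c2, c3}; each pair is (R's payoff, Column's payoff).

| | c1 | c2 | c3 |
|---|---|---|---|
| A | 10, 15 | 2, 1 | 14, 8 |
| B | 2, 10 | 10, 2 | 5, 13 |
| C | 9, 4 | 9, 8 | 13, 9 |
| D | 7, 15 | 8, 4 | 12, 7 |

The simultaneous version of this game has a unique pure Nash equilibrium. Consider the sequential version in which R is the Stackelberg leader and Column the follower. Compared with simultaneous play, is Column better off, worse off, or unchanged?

worse off

Work backward from Column's decision.
- A: Column compares 15, 1, 8 and picks c1; R would get 10.
- B: Column compares 10, 2, 13 and picks c3; R would get 5.
- C: Column compares 4, 8, 9 and picks c3; R would get 13.
- D: Column compares 15, 4, 7 and picks c1; R would get 7.
Maximizing over 10, 5, 13, 7, R chooses C. Subgame-perfect outcome: (C, c3) with payoffs (13, 9).
For the simultaneous game, intersect best replies.
R's best replies: c1→A; c2→B; c3→A.
Column's best replies: A→c1; B→c3; C→c3; D→c1.
Only (A, c1) has each player best-responding; Nash payoffs (10, 15).
Column earns 9 sequentially versus 15 at the Nash outcome: worse off.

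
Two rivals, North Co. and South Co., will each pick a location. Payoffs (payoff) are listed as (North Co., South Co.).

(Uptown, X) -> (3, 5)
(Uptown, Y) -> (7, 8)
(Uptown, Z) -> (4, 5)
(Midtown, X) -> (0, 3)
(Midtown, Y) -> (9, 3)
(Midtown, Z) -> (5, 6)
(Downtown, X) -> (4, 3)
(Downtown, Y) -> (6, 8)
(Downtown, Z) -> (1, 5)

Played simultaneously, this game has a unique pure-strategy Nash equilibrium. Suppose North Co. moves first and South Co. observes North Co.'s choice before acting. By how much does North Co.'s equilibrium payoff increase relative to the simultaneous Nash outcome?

Work backward from South Co.'s decision.
- Uptown: South Co. compares 5, 8, 5 and picks Y; North Co. would get 7.
- Midtown: South Co. compares 3, 3, 6 and picks Z; North Co. would get 5.
- Downtown: South Co. compares 3, 8, 5 and picks Y; North Co. would get 6.
Among 7, 5, 6, the best is 7 at Uptown. Subgame-perfect outcome: (Uptown, Y) with payoffs (7, 8).
For the simultaneous game, intersect best replies.
North Co.'s best replies: X→Downtown; Y→Midtown; Z→Midtown.
South Co.'s best replies: Uptown→Y; Midtown→Z; Downtown→Y.
Only (Midtown, Z) has each player best-responding; Nash payoffs (5, 6).
North Co.'s commitment gain: 7 − 5 = 2.

2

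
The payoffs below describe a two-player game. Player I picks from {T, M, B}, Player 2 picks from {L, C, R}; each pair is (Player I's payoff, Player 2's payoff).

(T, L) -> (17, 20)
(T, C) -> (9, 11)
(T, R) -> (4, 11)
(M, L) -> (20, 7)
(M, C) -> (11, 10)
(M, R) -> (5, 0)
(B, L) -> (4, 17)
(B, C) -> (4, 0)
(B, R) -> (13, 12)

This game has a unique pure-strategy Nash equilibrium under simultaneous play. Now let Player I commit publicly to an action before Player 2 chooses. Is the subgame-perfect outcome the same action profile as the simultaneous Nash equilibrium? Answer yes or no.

no

Work backward from Player 2's decision.
- T: Player 2 compares 20, 11, 11 and picks L; Player I would get 17.
- M: Player 2 compares 7, 10, 0 and picks C; Player I would get 11.
- B: Player 2 compares 17, 0, 12 and picks L; Player I would get 4.
Maximizing over 17, 11, 4, Player I chooses T. Subgame-perfect outcome: (T, L) with payoffs (17, 20).
Now find the simultaneous Nash equilibrium.
Player I's best replies: L→M; C→M; R→B.
Player 2's best replies: T→L; M→C; B→L.
The unique mutual best reply is (M, C), giving (11, 10).
Sequential outcome (T, L) differs from the Nash profile (M, C).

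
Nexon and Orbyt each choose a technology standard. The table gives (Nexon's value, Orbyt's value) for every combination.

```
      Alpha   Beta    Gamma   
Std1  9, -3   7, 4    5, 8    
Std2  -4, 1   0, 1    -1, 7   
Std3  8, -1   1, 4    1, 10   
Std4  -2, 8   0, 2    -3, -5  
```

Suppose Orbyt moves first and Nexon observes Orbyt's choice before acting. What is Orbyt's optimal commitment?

Backward induction with Orbyt moving first.
- Alpha: Nexon compares 9, -4, 8, -2 and picks Std1; Orbyt would get -3.
- Beta: Nexon compares 7, 0, 1, 0 and picks Std1; Orbyt would get 4.
- Gamma: Nexon compares 5, -1, 1, -3 and picks Std1; Orbyt would get 8.
Maximizing over -3, 4, 8, Orbyt chooses Gamma. Subgame-perfect outcome: (Std1, Gamma) with payoffs (5, 8).

Gamma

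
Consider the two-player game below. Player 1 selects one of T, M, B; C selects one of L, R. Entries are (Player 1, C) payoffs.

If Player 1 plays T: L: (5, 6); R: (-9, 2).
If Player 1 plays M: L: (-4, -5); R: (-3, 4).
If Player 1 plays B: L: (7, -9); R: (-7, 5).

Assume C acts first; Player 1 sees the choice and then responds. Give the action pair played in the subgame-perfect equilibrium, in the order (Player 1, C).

(M, R)

Work backward from Player 1's decision.
- L → Player 1 plays B (best of 5, -4, 7); C gets -9.
- R → Player 1 plays M (best of -9, -3, -7); C gets 4.
Among -9, 4, the best is 4 at R. Subgame-perfect outcome: (M, R) with payoffs (-3, 4).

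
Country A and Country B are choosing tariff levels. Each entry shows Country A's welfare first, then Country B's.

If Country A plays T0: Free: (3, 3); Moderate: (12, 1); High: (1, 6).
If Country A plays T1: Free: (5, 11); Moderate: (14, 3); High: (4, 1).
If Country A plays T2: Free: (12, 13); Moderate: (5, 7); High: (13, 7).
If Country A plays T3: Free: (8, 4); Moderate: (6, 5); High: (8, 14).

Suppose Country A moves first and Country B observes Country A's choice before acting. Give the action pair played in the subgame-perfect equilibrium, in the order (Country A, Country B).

Solve by backward induction (Country A leads).
- T0: Country B compares 3, 1, 6 and picks High; Country A would get 1.
- T1: Country B compares 11, 3, 1 and picks Free; Country A would get 5.
- T2: Country B compares 13, 7, 7 and picks Free; Country A would get 12.
- T3: Country B compares 4, 5, 14 and picks High; Country A would get 8.
Among 1, 5, 12, 8, the best is 12 at T2. Subgame-perfect outcome: (T2, Free) with payoffs (12, 13).

(T2, Free)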